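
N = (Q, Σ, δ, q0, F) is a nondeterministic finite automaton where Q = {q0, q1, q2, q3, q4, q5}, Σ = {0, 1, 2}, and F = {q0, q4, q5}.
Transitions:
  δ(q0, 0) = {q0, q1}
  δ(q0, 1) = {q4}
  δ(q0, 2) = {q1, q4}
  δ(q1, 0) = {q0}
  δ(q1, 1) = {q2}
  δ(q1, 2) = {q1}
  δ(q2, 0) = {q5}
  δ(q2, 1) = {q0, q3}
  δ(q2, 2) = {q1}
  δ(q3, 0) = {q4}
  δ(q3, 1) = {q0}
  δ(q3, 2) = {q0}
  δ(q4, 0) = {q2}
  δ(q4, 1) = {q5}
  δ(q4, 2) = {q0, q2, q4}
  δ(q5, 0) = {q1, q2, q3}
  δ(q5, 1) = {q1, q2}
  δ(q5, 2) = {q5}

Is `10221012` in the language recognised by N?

rejected

Start: {q0}
read 1: {q4}
read 0: {q2}
read 2: {q1}
read 2: {q1}
read 1: {q2}
read 0: {q5}
read 1: {q1, q2}
read 2: {q1}
Reachable ∩ accepting = {} — empty.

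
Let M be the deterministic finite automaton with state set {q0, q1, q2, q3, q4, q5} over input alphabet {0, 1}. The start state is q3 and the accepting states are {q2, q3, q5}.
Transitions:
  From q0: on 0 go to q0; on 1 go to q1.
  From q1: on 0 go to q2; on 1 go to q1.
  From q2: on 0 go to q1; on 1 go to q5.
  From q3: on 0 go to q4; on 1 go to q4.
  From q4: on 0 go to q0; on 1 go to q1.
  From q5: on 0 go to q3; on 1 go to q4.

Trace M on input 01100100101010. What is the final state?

q3 --0--> q4
q4 --1--> q1
q1 --1--> q1
q1 --0--> q2
q2 --0--> q1
q1 --1--> q1
q1 --0--> q2
q2 --0--> q1
q1 --1--> q1
q1 --0--> q2
q2 --1--> q5
q5 --0--> q3
q3 --1--> q4
q4 --0--> q0

q0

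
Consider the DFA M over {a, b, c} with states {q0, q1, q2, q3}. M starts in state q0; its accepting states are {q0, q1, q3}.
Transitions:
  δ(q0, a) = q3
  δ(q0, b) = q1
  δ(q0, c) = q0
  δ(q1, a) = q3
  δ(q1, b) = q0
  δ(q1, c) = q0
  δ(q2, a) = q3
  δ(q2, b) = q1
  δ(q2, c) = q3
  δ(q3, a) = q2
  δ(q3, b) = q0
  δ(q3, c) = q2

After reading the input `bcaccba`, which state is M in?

q3

q0 --b--> q1
q1 --c--> q0
q0 --a--> q3
q3 --c--> q2
q2 --c--> q3
q3 --b--> q0
q0 --a--> q3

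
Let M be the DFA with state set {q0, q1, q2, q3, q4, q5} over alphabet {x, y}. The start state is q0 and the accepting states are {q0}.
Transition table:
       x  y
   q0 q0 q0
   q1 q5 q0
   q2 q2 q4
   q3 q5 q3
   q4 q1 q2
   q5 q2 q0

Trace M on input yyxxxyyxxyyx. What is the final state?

q0 --y--> q0
q0 --y--> q0
q0 --x--> q0
q0 --x--> q0
q0 --x--> q0
q0 --y--> q0
q0 --y--> q0
q0 --x--> q0
q0 --x--> q0
q0 --y--> q0
q0 --y--> q0
q0 --x--> q0

q0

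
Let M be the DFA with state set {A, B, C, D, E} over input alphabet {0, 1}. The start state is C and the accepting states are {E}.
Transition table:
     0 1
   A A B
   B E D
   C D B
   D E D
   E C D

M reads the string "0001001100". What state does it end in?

C --0--> D
D --0--> E
E --0--> C
C --1--> B
B --0--> E
E --0--> C
C --1--> B
B --1--> D
D --0--> E
E --0--> C

C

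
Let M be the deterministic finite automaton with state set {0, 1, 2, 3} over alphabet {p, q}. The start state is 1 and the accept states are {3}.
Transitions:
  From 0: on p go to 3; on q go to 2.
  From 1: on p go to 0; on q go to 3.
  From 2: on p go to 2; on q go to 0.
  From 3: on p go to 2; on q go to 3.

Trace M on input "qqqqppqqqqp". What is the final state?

1 --q--> 3
3 --q--> 3
3 --q--> 3
3 --q--> 3
3 --p--> 2
2 --p--> 2
2 --q--> 0
0 --q--> 2
2 --q--> 0
0 --q--> 2
2 --p--> 2

2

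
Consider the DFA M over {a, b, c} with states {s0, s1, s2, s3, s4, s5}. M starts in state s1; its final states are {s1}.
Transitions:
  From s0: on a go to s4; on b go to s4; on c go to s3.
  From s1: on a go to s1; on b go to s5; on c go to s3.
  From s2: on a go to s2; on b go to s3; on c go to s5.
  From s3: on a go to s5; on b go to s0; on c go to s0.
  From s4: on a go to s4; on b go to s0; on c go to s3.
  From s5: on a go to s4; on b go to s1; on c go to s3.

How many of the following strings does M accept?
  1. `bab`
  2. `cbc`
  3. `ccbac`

0

`bab`: rejected
`cbc`: rejected
`ccbac`: rejected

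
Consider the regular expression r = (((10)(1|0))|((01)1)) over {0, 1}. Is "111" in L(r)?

no

Neither ((10)(1|0)) nor ((01)1) matches 111.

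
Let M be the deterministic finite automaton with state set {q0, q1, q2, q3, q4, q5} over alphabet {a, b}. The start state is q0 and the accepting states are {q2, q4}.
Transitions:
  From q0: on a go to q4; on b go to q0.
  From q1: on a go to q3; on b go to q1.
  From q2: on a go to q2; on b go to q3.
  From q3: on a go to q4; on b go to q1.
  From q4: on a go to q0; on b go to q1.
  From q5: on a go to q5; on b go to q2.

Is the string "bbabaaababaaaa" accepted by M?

q0 --b--> q0
q0 --b--> q0
q0 --a--> q4
q4 --b--> q1
q1 --a--> q3
q3 --a--> q4
q4 --a--> q0
q0 --b--> q0
q0 --a--> q4
q4 --b--> q1
q1 --a--> q3
q3 --a--> q4
q4 --a--> q0
q0 --a--> q4
End in state q4, which is an accepting state.

accepted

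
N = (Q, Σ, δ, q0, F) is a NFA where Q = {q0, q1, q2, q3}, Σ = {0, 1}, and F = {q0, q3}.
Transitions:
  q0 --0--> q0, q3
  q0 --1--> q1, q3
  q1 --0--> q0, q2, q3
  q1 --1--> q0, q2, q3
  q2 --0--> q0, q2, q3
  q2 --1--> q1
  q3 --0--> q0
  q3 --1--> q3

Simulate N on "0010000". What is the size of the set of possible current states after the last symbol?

Start: {q0}
read 0: {q0, q3}
read 0: {q0, q3}
read 1: {q1, q3}
read 0: {q0, q2, q3}
read 0: {q0, q2, q3}
read 0: {q0, q2, q3}
read 0: {q0, q2, q3}
Final reachable set {q0, q2, q3} has 3 states.

3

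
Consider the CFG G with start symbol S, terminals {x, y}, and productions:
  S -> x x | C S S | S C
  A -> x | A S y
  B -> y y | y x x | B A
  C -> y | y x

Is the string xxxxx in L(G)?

no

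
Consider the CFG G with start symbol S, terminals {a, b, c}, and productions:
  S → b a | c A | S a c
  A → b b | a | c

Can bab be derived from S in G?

no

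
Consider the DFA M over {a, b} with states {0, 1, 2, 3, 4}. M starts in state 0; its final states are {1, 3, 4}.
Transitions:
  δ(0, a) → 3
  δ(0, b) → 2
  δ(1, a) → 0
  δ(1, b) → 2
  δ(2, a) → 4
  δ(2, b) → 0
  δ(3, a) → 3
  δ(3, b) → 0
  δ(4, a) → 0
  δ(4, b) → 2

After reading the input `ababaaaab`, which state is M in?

0

0 --a--> 3
3 --b--> 0
0 --a--> 3
3 --b--> 0
0 --a--> 3
3 --a--> 3
3 --a--> 3
3 --a--> 3
3 --b--> 0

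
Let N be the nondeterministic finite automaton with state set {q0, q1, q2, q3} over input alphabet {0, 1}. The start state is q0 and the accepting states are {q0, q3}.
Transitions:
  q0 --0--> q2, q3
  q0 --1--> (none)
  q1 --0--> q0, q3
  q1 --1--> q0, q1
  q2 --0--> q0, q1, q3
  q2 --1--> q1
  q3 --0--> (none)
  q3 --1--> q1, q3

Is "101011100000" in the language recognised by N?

rejected

Start: {q0}
read 1: {}
The reachable set is empty and stays empty for the remaining 11 symbols.
Reachable ∩ accepting = {} — empty.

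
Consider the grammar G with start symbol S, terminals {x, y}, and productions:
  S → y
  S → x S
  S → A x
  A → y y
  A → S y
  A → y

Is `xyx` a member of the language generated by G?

yes

S ⇒ xS ⇒ xAx ⇒ xyx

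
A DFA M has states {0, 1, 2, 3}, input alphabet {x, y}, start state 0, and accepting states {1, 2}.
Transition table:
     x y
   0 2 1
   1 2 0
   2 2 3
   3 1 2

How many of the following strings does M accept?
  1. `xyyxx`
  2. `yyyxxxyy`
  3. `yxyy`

`xyyxx`: accepted
`yyyxxxyy`: accepted
`yxyy`: accepted

3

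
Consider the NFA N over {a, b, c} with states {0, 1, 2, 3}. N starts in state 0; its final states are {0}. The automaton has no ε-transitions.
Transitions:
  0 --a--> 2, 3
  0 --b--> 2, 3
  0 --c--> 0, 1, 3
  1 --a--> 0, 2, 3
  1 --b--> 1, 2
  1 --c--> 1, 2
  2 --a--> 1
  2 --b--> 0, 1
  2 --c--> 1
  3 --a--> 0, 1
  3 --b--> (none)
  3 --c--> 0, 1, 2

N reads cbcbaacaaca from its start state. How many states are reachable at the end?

4

Start: {0}
read c: {0, 1, 3}
read b: {1, 2, 3}
read c: {0, 1, 2}
read b: {0, 1, 2, 3}
read a: {0, 1, 2, 3}
read a: {0, 1, 2, 3}
read c: {0, 1, 2, 3}
read a: {0, 1, 2, 3}
read a: {0, 1, 2, 3}
read c: {0, 1, 2, 3}
read a: {0, 1, 2, 3}
Final reachable set {0, 1, 2, 3} has 4 states.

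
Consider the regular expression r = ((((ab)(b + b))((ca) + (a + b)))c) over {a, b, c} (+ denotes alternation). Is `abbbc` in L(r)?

yes

Split as abbb·c: (((ab)(b+b))((ca)+(a+b))) matches abbb and c matches c.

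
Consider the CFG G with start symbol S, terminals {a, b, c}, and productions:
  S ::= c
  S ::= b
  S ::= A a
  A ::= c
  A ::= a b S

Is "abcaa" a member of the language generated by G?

S ⇒ Aa ⇒ abSa ⇒ abAaa ⇒ abcaa

yes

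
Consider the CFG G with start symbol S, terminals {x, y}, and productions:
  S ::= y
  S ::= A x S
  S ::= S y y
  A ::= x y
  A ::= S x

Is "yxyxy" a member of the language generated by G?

no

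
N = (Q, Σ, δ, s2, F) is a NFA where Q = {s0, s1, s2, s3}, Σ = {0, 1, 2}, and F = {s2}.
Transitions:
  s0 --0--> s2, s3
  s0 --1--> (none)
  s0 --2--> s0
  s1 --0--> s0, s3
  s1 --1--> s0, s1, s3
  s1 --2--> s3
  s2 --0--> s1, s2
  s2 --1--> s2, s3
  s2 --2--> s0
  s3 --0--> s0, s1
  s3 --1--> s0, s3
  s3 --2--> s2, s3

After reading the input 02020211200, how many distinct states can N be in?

Start: {s2}
read 0: {s1, s2}
read 2: {s0, s3}
read 0: {s0, s1, s2, s3}
read 2: {s0, s2, s3}
read 0: {s0, s1, s2, s3}
read 2: {s0, s2, s3}
read 1: {s0, s2, s3}
read 1: {s0, s2, s3}
read 2: {s0, s2, s3}
read 0: {s0, s1, s2, s3}
read 0: {s0, s1, s2, s3}
Final reachable set {s0, s1, s2, s3} has 4 states.

4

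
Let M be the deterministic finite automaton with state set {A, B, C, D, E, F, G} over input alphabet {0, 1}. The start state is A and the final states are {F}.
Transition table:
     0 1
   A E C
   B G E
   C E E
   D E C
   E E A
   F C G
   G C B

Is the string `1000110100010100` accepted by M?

A --1--> C
C --0--> E
E --0--> E
E --0--> E
E --1--> A
A --1--> C
C --0--> E
E --1--> A
A --0--> E
E --0--> E
E --0--> E
E --1--> A
A --0--> E
E --1--> A
A --0--> E
E --0--> E
End in state E, which is not an accepting state.

rejected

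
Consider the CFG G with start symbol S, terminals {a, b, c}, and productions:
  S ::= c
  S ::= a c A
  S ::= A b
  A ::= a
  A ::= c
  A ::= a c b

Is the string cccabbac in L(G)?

no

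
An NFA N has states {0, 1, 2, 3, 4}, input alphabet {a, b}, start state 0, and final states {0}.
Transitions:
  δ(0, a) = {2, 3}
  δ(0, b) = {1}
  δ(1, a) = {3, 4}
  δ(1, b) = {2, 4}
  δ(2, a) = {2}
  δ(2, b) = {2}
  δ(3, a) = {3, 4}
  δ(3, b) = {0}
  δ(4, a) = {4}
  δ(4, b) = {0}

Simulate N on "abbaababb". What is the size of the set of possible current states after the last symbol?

2

Start: {0}
read a: {2, 3}
read b: {0, 2}
read b: {1, 2}
read a: {2, 3, 4}
read a: {2, 3, 4}
read b: {0, 2}
read a: {2, 3}
read b: {0, 2}
read b: {1, 2}
Final reachable set {1, 2} has 2 states.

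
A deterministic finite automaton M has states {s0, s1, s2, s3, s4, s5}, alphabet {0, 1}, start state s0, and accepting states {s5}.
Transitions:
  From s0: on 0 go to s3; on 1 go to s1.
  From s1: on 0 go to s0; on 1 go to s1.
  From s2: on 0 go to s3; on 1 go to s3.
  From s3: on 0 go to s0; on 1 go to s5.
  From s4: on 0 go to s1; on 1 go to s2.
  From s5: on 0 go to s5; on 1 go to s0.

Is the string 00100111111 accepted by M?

rejected

s0 --0--> s3
s3 --0--> s0
s0 --1--> s1
s1 --0--> s0
s0 --0--> s3
s3 --1--> s5
s5 --1--> s0
s0 --1--> s1
s1 --1--> s1
s1 --1--> s1
s1 --1--> s1
End in state s1, which is not an accepting state.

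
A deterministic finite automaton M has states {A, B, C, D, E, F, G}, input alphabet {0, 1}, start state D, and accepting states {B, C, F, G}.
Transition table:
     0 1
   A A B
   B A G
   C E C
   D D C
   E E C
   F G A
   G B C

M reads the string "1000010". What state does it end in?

E

D --1--> C
C --0--> E
E --0--> E
E --0--> E
E --0--> E
E --1--> C
C --0--> E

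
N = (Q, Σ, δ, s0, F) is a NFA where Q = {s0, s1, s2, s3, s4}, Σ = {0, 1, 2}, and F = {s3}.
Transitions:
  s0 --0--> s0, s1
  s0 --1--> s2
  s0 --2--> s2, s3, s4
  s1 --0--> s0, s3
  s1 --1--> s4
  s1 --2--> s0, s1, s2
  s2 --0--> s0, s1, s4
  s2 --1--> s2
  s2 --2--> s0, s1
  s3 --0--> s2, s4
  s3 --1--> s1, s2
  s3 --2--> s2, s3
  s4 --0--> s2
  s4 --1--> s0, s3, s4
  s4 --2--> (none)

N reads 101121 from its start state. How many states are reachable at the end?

5

Start: {s0}
read 1: {s2}
read 0: {s0, s1, s4}
read 1: {s0, s2, s3, s4}
read 1: {s0, s1, s2, s3, s4}
read 2: {s0, s1, s2, s3, s4}
read 1: {s0, s1, s2, s3, s4}
Final reachable set {s0, s1, s2, s3, s4} has 5 states.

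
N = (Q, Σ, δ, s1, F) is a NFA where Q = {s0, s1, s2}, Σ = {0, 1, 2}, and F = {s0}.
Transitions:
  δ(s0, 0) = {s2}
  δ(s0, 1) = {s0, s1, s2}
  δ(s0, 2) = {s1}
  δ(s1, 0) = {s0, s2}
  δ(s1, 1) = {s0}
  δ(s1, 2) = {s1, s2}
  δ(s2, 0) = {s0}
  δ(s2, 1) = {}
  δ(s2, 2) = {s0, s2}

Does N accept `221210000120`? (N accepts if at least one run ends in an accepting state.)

Start: {s1}
read 2: {s1, s2}
read 2: {s0, s1, s2}
read 1: {s0, s1, s2}
read 2: {s0, s1, s2}
read 1: {s0, s1, s2}
read 0: {s0, s2}
read 0: {s0, s2}
read 0: {s0, s2}
read 0: {s0, s2}
read 1: {s0, s1, s2}
read 2: {s0, s1, s2}
read 0: {s0, s2}
Reachable ∩ accepting = {s0} — nonempty.

accepted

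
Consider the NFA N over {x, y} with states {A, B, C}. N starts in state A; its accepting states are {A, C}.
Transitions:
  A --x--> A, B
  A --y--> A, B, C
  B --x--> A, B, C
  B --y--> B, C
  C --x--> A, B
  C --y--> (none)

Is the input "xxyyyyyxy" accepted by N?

Start: {A}
read x: {A, B}
read x: {A, B, C}
read y: {A, B, C}
read y: {A, B, C}
read y: {A, B, C}
read y: {A, B, C}
read y: {A, B, C}
read x: {A, B, C}
read y: {A, B, C}
Reachable ∩ accepting = {A, C} — nonempty.

accepted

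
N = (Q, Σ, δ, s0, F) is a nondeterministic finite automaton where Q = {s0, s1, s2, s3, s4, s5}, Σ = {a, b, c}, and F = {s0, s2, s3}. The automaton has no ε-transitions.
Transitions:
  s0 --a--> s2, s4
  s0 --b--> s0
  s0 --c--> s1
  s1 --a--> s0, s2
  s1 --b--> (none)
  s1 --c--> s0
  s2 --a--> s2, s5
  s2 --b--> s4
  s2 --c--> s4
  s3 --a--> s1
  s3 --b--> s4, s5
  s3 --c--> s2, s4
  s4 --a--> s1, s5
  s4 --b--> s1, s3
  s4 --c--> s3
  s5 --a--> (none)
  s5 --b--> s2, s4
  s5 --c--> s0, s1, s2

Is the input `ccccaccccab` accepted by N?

Start: {s0}
read c: {s1}
read c: {s0}
read c: {s1}
read c: {s0}
read a: {s2, s4}
read c: {s3, s4}
read c: {s2, s3, s4}
read c: {s2, s3, s4}
read c: {s2, s3, s4}
read a: {s1, s2, s5}
read b: {s2, s4}
Reachable ∩ accepting = {s2} — nonempty.

accepted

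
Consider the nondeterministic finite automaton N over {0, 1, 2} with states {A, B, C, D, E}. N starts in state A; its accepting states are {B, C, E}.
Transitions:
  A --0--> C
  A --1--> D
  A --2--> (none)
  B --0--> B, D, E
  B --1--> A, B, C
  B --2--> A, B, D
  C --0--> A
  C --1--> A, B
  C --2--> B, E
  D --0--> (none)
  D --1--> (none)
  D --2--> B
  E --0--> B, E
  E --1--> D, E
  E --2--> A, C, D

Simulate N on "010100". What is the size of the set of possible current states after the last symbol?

Start: {A}
read 0: {C}
read 1: {A, B}
read 0: {B, C, D, E}
read 1: {A, B, C, D, E}
read 0: {A, B, C, D, E}
read 0: {A, B, C, D, E}
Final reachable set {A, B, C, D, E} has 5 states.

5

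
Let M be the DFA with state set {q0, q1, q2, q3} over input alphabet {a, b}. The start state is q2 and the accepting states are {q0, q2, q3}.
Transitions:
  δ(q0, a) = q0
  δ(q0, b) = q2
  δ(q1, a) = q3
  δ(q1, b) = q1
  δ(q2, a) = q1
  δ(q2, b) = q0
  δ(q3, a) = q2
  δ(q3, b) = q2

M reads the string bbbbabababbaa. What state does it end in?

q2

q2 --b--> q0
q0 --b--> q2
q2 --b--> q0
q0 --b--> q2
q2 --a--> q1
q1 --b--> q1
q1 --a--> q3
q3 --b--> q2
q2 --a--> q1
q1 --b--> q1
q1 --b--> q1
q1 --a--> q3
q3 --a--> q2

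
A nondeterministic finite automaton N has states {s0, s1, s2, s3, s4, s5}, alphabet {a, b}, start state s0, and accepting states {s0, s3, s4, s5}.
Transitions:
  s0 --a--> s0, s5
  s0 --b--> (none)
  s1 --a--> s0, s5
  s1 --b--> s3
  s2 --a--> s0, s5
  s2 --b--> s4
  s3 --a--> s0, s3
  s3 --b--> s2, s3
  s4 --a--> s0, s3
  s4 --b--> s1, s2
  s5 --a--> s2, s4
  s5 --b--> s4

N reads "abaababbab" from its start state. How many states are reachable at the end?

3

Start: {s0}
read a: {s0, s5}
read b: {s4}
read a: {s0, s3}
read a: {s0, s3, s5}
read b: {s2, s3, s4}
read a: {s0, s3, s5}
read b: {s2, s3, s4}
read b: {s1, s2, s3, s4}
read a: {s0, s3, s5}
read b: {s2, s3, s4}
Final reachable set {s2, s3, s4} has 3 states.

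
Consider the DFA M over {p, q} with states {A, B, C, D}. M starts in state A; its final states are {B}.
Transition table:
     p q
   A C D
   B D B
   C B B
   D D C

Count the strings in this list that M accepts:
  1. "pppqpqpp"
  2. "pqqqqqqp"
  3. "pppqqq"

1

"pppqpqpp": rejected
"pqqqqqqp": rejected
"pppqqq": accepted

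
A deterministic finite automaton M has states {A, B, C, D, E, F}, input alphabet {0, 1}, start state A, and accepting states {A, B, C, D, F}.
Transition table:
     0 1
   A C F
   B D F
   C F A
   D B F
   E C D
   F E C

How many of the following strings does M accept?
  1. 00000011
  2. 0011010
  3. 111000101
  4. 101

4

00000011: accepted
0011010: accepted
111000101: accepted
101: accepted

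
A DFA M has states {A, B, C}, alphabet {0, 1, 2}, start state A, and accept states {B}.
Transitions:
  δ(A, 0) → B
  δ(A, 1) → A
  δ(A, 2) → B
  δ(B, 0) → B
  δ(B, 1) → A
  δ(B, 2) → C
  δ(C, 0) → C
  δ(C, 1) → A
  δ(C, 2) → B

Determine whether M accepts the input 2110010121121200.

accepted

A --2--> B
B --1--> A
A --1--> A
A --0--> B
B --0--> B
B --1--> A
A --0--> B
B --1--> A
A --2--> B
B --1--> A
A --1--> A
A --2--> B
B --1--> A
A --2--> B
B --0--> B
B --0--> B
End in state B, which is an accepting state.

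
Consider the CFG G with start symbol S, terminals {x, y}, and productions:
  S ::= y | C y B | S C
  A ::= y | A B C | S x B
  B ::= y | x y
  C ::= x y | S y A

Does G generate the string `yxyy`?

no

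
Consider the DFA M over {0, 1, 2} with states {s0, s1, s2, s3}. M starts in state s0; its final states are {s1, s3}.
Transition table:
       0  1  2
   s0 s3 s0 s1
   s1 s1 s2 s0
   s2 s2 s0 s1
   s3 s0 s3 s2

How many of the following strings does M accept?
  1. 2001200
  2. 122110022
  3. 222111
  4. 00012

1

2001200: accepted
122110022: rejected
222111: rejected
00012: rejected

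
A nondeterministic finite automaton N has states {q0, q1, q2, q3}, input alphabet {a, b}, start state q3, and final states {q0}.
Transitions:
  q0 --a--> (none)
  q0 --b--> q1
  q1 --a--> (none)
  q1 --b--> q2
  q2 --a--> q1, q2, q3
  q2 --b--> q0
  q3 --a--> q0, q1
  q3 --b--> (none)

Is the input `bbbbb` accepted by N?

Start: {q3}
read b: {}
The reachable set is empty and stays empty for the remaining 4 symbols.
Reachable ∩ accepting = {} — empty.

rejected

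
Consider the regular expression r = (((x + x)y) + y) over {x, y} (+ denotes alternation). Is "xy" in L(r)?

yes

The left alternative ((x+x)y) matches xy.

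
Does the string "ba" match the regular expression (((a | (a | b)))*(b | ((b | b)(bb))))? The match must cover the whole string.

No split of ba into u·v has ((a|(a|b)))* matching u and (b|((b|b)(bb))) matching v.

no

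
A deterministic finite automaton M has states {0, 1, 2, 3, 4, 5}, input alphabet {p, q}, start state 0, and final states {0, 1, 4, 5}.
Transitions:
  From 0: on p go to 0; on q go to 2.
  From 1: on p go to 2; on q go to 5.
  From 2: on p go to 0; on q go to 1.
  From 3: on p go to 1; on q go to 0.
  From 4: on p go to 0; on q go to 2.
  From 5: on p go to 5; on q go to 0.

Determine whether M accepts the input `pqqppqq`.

0 --p--> 0
0 --q--> 2
2 --q--> 1
1 --p--> 2
2 --p--> 0
0 --q--> 2
2 --q--> 1
End in state 1, which is an accepting state.

accepted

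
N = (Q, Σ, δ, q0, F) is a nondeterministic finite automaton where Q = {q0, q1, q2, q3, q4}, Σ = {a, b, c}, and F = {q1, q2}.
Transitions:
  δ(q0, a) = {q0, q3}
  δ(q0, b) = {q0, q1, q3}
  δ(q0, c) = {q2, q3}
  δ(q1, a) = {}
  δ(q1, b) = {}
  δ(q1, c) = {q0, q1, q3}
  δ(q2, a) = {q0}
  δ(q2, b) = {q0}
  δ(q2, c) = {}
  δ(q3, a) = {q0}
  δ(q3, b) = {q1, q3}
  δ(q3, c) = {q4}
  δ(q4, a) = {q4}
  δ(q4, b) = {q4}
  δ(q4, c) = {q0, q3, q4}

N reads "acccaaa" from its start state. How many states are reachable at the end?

3

Start: {q0}
read a: {q0, q3}
read c: {q2, q3, q4}
read c: {q0, q3, q4}
read c: {q0, q2, q3, q4}
read a: {q0, q3, q4}
read a: {q0, q3, q4}
read a: {q0, q3, q4}
Final reachable set {q0, q3, q4} has 3 states.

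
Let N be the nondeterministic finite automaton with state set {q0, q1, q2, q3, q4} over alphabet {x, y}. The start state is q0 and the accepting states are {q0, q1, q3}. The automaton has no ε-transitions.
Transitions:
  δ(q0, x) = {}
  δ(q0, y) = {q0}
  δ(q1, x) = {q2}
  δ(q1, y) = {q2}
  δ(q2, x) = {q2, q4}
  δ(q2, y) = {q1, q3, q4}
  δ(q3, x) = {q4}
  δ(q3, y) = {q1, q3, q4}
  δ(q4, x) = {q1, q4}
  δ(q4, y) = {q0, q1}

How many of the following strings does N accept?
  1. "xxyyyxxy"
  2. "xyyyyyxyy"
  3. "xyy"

0

"xxyyyxxy": rejected
"xyyyyyxyy": rejected
"xyy": rejected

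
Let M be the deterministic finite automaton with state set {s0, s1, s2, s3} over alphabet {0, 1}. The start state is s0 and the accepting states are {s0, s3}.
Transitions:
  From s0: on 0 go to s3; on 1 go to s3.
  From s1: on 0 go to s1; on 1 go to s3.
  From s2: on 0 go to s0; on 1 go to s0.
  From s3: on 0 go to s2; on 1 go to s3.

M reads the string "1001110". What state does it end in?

s0 --1--> s3
s3 --0--> s2
s2 --0--> s0
s0 --1--> s3
s3 --1--> s3
s3 --1--> s3
s3 --0--> s2

s2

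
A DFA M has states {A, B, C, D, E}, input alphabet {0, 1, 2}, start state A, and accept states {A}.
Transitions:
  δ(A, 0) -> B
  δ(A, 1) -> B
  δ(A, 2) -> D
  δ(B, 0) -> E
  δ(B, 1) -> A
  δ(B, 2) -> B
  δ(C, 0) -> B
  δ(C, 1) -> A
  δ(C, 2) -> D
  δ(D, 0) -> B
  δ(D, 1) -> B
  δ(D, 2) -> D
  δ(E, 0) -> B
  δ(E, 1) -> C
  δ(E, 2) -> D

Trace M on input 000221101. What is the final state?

A --0--> B
B --0--> E
E --0--> B
B --2--> B
B --2--> B
B --1--> A
A --1--> B
B --0--> E
E --1--> C

C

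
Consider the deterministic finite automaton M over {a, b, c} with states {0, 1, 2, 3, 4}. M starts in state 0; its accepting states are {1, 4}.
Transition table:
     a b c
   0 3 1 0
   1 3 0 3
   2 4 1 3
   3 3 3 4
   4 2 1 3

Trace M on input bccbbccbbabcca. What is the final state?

3

0 --b--> 1
1 --c--> 3
3 --c--> 4
4 --b--> 1
1 --b--> 0
0 --c--> 0
0 --c--> 0
0 --b--> 1
1 --b--> 0
0 --a--> 3
3 --b--> 3
3 --c--> 4
4 --c--> 3
3 --a--> 3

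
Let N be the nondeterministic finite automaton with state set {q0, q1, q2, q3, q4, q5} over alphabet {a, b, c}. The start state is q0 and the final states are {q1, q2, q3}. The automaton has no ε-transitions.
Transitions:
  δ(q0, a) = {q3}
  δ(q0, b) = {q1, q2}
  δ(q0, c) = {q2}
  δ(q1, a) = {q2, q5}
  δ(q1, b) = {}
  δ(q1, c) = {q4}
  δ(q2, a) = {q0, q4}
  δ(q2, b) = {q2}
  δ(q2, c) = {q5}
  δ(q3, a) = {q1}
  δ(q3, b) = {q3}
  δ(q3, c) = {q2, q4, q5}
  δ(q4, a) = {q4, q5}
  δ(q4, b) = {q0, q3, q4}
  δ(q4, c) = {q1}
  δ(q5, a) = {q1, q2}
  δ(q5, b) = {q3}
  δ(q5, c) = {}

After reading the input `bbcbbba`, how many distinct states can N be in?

Start: {q0}
read b: {q1, q2}
read b: {q2}
read c: {q5}
read b: {q3}
read b: {q3}
read b: {q3}
read a: {q1}
Final reachable set {q1} has 1 state.

1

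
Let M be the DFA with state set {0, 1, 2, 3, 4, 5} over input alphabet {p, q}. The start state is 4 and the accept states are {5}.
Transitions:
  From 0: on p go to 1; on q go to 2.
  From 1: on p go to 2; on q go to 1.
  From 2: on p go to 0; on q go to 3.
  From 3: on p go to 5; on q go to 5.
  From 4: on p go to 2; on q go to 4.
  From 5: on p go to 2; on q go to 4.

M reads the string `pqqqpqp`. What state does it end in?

5

4 --p--> 2
2 --q--> 3
3 --q--> 5
5 --q--> 4
4 --p--> 2
2 --q--> 3
3 --p--> 5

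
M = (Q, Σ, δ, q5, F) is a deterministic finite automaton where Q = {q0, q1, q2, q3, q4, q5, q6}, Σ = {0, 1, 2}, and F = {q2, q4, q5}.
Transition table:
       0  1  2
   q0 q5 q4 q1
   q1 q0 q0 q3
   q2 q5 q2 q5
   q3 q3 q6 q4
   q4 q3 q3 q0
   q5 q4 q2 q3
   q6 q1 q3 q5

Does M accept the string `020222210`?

accepted

q5 --0--> q4
q4 --2--> q0
q0 --0--> q5
q5 --2--> q3
q3 --2--> q4
q4 --2--> q0
q0 --2--> q1
q1 --1--> q0
q0 --0--> q5
End in state q5, which is an accepting state.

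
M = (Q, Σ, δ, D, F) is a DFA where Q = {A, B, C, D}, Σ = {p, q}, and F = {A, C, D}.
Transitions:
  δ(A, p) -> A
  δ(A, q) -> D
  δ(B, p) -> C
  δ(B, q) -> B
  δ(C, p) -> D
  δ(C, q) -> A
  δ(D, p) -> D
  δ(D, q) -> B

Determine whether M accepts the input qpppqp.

D --q--> B
B --p--> C
C --p--> D
D --p--> D
D --q--> B
B --p--> C
End in state C, which is an accepting state.

accepted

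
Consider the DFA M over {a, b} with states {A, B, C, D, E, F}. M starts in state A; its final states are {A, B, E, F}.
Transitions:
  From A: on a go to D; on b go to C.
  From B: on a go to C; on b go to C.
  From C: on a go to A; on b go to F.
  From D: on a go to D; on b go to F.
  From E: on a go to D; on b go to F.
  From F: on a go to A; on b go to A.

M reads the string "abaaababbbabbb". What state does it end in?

A --a--> D
D --b--> F
F --a--> A
A --a--> D
D --a--> D
D --b--> F
F --a--> A
A --b--> C
C --b--> F
F --b--> A
A --a--> D
D --b--> F
F --b--> A
A --b--> C

C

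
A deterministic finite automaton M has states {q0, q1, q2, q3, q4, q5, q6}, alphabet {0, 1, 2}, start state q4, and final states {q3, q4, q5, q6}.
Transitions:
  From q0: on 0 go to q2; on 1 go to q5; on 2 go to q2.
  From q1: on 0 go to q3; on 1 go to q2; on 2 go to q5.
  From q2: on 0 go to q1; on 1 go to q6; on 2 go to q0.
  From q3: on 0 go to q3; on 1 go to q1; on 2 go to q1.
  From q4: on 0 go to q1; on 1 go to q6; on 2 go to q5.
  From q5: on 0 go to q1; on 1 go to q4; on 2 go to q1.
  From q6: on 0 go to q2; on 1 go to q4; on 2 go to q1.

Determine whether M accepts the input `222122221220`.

rejected

q4 --2--> q5
q5 --2--> q1
q1 --2--> q5
q5 --1--> q4
q4 --2--> q5
q5 --2--> q1
q1 --2--> q5
q5 --2--> q1
q1 --1--> q2
q2 --2--> q0
q0 --2--> q2
q2 --0--> q1
End in state q1, which is not an accepting state.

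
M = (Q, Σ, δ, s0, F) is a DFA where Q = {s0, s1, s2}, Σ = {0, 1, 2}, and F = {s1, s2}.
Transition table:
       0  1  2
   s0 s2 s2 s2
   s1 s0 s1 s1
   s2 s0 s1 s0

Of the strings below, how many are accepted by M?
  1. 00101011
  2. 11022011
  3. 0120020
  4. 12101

4

00101011: accepted
11022011: accepted
0120020: accepted
12101: accepted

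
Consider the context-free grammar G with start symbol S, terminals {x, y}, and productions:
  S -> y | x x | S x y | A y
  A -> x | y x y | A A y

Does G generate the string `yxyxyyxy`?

yes

S ⇒ Sxy ⇒ Ayxy ⇒ AAyyxy ⇒ yxyAyyxy ⇒ yxyxyyxy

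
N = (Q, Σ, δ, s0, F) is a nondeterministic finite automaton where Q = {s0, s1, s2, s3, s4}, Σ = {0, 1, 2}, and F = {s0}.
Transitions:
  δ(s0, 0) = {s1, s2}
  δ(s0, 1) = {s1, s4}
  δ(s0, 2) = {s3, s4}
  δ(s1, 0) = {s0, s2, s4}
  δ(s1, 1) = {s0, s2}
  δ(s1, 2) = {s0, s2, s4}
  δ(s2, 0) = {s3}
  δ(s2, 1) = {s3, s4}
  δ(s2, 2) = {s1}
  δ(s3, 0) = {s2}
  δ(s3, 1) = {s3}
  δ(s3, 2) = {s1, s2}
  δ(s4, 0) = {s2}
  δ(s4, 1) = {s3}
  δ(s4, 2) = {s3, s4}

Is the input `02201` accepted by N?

Start: {s0}
read 0: {s1, s2}
read 2: {s0, s1, s2, s4}
read 2: {s0, s1, s2, s3, s4}
read 0: {s0, s1, s2, s3, s4}
read 1: {s0, s1, s2, s3, s4}
Reachable ∩ accepting = {s0} — nonempty.

accepted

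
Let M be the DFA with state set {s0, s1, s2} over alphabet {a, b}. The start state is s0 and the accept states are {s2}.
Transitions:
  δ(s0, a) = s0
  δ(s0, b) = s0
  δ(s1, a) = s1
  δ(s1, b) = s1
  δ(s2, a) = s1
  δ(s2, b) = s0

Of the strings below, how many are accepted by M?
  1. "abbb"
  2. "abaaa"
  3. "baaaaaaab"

0

"abbb": rejected
"abaaa": rejected
"baaaaaaab": rejected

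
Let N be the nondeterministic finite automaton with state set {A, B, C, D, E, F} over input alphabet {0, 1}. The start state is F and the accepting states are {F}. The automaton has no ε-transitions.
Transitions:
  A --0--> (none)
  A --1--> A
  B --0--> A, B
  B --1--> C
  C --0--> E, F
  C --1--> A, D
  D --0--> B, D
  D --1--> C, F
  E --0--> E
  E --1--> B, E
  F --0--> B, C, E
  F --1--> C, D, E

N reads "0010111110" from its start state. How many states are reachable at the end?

Start: {F}
read 0: {B, C, E}
read 0: {A, B, E, F}
read 1: {A, B, C, D, E}
read 0: {A, B, D, E, F}
read 1: {A, B, C, D, E, F}
read 1: {A, B, C, D, E, F}
read 1: {A, B, C, D, E, F}
read 1: {A, B, C, D, E, F}
read 1: {A, B, C, D, E, F}
read 0: {A, B, C, D, E, F}
Final reachable set {A, B, C, D, E, F} has 6 states.

6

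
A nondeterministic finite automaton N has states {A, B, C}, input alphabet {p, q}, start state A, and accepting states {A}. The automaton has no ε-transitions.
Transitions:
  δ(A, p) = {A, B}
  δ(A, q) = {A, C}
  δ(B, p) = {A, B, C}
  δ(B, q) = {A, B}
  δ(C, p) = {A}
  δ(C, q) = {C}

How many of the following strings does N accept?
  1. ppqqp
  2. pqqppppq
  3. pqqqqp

ppqqp: accepted
pqqppppq: accepted
pqqqqp: accepted

3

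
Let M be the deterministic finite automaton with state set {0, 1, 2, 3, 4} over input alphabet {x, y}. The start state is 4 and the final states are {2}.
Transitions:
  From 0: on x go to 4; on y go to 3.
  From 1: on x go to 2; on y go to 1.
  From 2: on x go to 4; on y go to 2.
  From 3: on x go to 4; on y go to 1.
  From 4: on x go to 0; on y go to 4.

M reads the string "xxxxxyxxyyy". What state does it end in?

1

4 --x--> 0
0 --x--> 4
4 --x--> 0
0 --x--> 4
4 --x--> 0
0 --y--> 3
3 --x--> 4
4 --x--> 0
0 --y--> 3
3 --y--> 1
1 --y--> 1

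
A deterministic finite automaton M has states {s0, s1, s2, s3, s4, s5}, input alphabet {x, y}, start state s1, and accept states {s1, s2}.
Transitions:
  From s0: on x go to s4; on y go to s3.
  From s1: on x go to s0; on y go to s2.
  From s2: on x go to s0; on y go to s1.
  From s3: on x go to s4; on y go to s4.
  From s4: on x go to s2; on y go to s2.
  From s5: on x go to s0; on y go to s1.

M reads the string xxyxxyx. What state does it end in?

s1 --x--> s0
s0 --x--> s4
s4 --y--> s2
s2 --x--> s0
s0 --x--> s4
s4 --y--> s2
s2 --x--> s0

s0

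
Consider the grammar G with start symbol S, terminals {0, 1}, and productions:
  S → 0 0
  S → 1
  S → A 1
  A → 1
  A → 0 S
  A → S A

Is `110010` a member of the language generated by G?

no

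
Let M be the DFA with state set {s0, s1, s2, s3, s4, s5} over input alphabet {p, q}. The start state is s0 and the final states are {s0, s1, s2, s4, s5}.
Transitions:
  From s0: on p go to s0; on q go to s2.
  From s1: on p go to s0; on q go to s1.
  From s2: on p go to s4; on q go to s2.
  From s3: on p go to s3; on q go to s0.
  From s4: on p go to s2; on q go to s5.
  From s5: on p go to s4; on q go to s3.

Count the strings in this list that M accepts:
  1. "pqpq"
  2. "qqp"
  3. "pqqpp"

"pqpq": accepted
"qqp": accepted
"pqqpp": accepted

3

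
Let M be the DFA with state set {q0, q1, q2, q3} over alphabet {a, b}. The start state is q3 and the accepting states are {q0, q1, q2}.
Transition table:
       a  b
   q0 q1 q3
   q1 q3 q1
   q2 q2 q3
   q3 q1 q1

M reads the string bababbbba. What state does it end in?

q3

q3 --b--> q1
q1 --a--> q3
q3 --b--> q1
q1 --a--> q3
q3 --b--> q1
q1 --b--> q1
q1 --b--> q1
q1 --b--> q1
q1 --a--> q3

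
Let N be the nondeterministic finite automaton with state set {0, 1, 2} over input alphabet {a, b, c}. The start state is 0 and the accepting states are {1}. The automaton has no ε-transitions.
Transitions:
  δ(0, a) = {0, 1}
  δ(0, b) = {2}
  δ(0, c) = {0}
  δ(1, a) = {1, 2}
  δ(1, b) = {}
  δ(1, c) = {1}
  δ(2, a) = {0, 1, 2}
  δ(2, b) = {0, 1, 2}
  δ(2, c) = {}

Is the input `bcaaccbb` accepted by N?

Start: {0}
read b: {2}
read c: {}
The reachable set is empty and stays empty for the remaining 6 symbols.
Reachable ∩ accepting = {} — empty.

rejected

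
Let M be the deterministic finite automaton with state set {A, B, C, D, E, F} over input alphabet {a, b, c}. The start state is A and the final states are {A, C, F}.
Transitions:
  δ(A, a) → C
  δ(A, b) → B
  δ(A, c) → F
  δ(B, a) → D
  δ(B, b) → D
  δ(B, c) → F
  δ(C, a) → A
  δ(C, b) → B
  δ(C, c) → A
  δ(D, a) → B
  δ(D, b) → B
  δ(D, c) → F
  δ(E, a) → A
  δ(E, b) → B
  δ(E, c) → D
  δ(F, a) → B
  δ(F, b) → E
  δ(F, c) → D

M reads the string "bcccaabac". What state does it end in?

A --b--> B
B --c--> F
F --c--> D
D --c--> F
F --a--> B
B --a--> D
D --b--> B
B --a--> D
D --c--> F

F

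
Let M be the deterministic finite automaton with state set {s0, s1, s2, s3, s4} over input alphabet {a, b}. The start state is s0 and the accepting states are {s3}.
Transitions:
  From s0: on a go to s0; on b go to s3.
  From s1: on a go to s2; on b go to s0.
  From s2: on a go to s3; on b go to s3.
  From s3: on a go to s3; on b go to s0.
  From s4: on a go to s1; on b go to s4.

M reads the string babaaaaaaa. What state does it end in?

s0 --b--> s3
s3 --a--> s3
s3 --b--> s0
s0 --a--> s0
s0 --a--> s0
s0 --a--> s0
s0 --a--> s0
s0 --a--> s0
s0 --a--> s0
s0 --a--> s0

s0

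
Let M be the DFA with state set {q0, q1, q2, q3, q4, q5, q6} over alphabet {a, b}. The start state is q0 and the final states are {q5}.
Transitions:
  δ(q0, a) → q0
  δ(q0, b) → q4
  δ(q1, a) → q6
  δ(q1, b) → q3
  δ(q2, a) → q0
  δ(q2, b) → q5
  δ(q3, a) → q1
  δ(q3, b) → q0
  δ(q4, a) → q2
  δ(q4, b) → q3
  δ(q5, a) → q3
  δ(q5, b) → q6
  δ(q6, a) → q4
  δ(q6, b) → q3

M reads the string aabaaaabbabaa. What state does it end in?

q0 --a--> q0
q0 --a--> q0
q0 --b--> q4
q4 --a--> q2
q2 --a--> q0
q0 --a--> q0
q0 --a--> q0
q0 --b--> q4
q4 --b--> q3
q3 --a--> q1
q1 --b--> q3
q3 --a--> q1
q1 --a--> q6

q6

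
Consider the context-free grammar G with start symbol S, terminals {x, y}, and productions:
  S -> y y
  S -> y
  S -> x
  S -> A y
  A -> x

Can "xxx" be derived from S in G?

no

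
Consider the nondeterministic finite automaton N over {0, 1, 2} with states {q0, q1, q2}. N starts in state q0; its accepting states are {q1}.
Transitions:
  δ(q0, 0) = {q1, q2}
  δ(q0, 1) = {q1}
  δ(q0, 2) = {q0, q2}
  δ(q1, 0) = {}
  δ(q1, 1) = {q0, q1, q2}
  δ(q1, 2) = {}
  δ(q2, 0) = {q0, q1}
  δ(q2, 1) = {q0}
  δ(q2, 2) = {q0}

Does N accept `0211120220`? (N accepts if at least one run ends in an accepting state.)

accepted

Start: {q0}
read 0: {q1, q2}
read 2: {q0}
read 1: {q1}
read 1: {q0, q1, q2}
read 1: {q0, q1, q2}
read 2: {q0, q2}
read 0: {q0, q1, q2}
read 2: {q0, q2}
read 2: {q0, q2}
read 0: {q0, q1, q2}
Reachable ∩ accepting = {q1} — nonempty.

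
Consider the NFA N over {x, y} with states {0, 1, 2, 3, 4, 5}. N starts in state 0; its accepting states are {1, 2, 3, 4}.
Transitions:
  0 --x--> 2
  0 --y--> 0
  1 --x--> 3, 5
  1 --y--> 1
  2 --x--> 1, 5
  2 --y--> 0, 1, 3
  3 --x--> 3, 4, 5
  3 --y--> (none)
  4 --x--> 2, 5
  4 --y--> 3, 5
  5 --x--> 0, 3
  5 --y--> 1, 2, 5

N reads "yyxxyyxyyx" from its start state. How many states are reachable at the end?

Start: {0}
read y: {0}
read y: {0}
read x: {2}
read x: {1, 5}
read y: {1, 2, 5}
read y: {0, 1, 2, 3, 5}
read x: {0, 1, 2, 3, 4, 5}
read y: {0, 1, 2, 3, 5}
read y: {0, 1, 2, 3, 5}
read x: {0, 1, 2, 3, 4, 5}
Final reachable set {0, 1, 2, 3, 4, 5} has 6 states.

6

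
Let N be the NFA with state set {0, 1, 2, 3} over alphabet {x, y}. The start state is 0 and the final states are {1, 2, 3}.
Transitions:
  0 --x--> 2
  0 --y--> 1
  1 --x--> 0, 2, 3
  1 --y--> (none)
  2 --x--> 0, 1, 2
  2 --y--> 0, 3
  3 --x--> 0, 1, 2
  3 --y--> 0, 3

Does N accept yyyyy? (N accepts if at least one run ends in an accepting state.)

Start: {0}
read y: {1}
read y: {}
The reachable set is empty and stays empty for the remaining 3 symbols.
Reachable ∩ accepting = {} — empty.

rejected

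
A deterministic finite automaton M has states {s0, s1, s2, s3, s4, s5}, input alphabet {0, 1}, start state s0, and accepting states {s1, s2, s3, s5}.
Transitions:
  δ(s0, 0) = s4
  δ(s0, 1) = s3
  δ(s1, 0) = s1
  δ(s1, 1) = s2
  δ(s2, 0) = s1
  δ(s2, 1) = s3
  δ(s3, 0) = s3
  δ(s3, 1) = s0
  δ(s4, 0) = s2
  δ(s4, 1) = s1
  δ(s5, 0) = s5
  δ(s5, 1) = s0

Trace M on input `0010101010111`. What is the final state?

s0 --0--> s4
s4 --0--> s2
s2 --1--> s3
s3 --0--> s3
s3 --1--> s0
s0 --0--> s4
s4 --1--> s1
s1 --0--> s1
s1 --1--> s2
s2 --0--> s1
s1 --1--> s2
s2 --1--> s3
s3 --1--> s0

s0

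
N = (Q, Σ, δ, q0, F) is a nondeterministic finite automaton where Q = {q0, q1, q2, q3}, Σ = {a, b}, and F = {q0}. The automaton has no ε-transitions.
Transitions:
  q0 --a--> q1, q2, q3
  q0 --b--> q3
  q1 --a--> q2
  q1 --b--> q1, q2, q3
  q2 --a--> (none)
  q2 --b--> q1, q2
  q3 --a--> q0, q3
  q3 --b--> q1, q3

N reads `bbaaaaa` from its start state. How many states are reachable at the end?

4

Start: {q0}
read b: {q3}
read b: {q1, q3}
read a: {q0, q2, q3}
read a: {q0, q1, q2, q3}
read a: {q0, q1, q2, q3}
read a: {q0, q1, q2, q3}
read a: {q0, q1, q2, q3}
Final reachable set {q0, q1, q2, q3} has 4 states.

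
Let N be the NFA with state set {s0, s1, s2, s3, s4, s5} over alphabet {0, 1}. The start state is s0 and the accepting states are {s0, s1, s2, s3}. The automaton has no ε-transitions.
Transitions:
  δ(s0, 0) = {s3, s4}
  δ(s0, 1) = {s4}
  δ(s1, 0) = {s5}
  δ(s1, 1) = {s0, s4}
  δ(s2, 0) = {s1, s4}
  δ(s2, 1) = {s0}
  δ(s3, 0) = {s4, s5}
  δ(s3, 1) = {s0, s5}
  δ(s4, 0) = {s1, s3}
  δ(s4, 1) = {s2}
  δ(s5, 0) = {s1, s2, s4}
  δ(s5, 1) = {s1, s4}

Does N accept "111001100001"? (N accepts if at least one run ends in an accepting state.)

accepted

Start: {s0}
read 1: {s4}
read 1: {s2}
read 1: {s0}
read 0: {s3, s4}
read 0: {s1, s3, s4, s5}
read 1: {s0, s1, s2, s4, s5}
read 1: {s0, s1, s2, s4}
read 0: {s1, s3, s4, s5}
read 0: {s1, s2, s3, s4, s5}
read 0: {s1, s2, s3, s4, s5}
read 0: {s1, s2, s3, s4, s5}
read 1: {s0, s1, s2, s4, s5}
Reachable ∩ accepting = {s0, s1, s2} — nonempty.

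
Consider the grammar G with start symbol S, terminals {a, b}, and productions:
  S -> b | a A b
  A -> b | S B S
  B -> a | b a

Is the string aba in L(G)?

no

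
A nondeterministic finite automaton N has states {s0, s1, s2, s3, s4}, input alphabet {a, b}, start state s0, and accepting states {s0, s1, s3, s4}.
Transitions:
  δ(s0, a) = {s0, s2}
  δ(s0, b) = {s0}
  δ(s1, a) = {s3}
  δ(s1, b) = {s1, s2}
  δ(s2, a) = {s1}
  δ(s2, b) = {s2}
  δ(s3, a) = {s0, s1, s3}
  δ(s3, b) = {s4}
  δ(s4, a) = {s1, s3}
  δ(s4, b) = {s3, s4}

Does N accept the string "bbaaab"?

Start: {s0}
read b: {s0}
read b: {s0}
read a: {s0, s2}
read a: {s0, s1, s2}
read a: {s0, s1, s2, s3}
read b: {s0, s1, s2, s4}
Reachable ∩ accepting = {s0, s1, s4} — nonempty.

accepted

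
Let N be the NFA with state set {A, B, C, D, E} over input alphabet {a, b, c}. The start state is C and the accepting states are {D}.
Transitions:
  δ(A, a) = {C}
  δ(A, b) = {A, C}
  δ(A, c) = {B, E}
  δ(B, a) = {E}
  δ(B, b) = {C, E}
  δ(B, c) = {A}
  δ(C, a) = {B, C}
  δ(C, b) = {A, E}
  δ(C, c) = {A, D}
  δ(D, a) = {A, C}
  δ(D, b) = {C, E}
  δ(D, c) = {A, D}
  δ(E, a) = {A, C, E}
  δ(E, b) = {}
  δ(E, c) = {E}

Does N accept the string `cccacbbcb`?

Start: {C}
read c: {A, D}
read c: {A, B, D, E}
read c: {A, B, D, E}
read a: {A, C, E}
read c: {A, B, D, E}
read b: {A, C, E}
read b: {A, C, E}
read c: {A, B, D, E}
read b: {A, C, E}
Reachable ∩ accepting = {} — empty.

rejected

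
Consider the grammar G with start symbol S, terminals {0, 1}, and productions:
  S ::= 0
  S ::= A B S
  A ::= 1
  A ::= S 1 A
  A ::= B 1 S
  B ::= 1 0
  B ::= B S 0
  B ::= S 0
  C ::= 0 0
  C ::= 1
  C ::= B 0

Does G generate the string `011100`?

yes

S ⇒ ABS ⇒ S1ABS ⇒ 01ABS ⇒ 011BS ⇒ 01110S ⇒ 011100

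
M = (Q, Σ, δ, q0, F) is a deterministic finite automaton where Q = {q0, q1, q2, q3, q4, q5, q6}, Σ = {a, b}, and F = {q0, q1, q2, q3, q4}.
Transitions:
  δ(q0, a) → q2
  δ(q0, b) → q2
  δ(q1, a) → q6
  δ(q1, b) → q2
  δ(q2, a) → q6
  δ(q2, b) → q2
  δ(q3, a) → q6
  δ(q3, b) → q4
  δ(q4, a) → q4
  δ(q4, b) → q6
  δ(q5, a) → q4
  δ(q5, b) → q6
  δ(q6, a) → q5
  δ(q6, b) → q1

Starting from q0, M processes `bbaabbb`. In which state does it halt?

q0 --b--> q2
q2 --b--> q2
q2 --a--> q6
q6 --a--> q5
q5 --b--> q6
q6 --b--> q1
q1 --b--> q2

q2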